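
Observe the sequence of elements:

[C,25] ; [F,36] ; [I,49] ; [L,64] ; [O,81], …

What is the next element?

Letter: letters move forward 3 places in the alphabet, so C, F, I, L, O → R.
Second part — perfect squares: 5², 6², 7², …: 25, 36, 49, 64, 81 → 100.
Putting it together: [R,100].

[R,100]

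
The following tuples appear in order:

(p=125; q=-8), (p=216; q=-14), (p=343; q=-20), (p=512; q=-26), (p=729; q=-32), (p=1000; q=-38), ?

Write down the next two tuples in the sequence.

(p=1331; q=-44), (p=1728; q=-50)

P: perfect cubes: 5³, 6³, 7³, …, so 125, 216, 343, 512, 729, 1000 → 1331 → 1728.
For the q, −6 each step: -8, -14, -20, -26, -32, -38 → -44 → -50.
Putting the parts together: (p=1331; q=-44) and then (p=1728; q=-50).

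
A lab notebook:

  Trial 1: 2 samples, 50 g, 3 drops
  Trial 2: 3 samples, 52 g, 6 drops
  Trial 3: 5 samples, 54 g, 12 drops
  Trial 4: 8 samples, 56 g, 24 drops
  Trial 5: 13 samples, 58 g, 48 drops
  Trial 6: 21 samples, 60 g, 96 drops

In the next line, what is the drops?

192

Samples: each term is the sum of the two before it, so 2, 3, 5, 8, 13, 21 → 34.
G: 50, 52, 54, 56, 58, 60 → 62 (+2 each step).
For the drops, ×2 each step: 3, 6, 12, 24, 48, 96 → 192.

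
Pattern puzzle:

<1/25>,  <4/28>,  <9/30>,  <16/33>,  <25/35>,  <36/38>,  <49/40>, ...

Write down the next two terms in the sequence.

For the first value, perfect squares: 1², 2², 3², …: 1, 4, 9, 16, 25, 36, 49 → 64 → 81.
For the second value, alternating steps +3, +2, +3, +2, …: 25, 28, 30, 33, 35, 38, 40 → 43 → 45.
Putting the parts together: <64/43> and then <81/45>.

<64/43>, <81/45>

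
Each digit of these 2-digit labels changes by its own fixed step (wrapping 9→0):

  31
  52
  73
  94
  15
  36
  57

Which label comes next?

For the first digit, +2 each step, mod 10: 3, 5, 7, 9, 1, 3, 5 → 7.
Second digit: +1 each step, mod 10; 1, 2, 3, 4, 5, 6, 7 → 8.
So the next label is 78.

78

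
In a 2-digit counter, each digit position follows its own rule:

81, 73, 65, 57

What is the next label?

First digit: −1 each step, mod 10; 8, 7, 6, 5 → 4.
Second digit — +2 each step, mod 10: 1, 3, 5, 7 → 9.
Putting it together: 49.

49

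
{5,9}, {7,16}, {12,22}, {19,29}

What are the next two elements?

{31,35}, {50,42}

First value: 5, 7, 12, 19 → 31 → 50 (each term is the sum of the two before it).
Second value — alternating steps +7, +6, +7, +6, …: 9, 16, 22, 29 → 35 → 42.
So the next two elements are {31,35} and {50,42}.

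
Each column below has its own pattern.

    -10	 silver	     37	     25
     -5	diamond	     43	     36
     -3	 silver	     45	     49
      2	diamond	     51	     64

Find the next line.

4  silver  53  81

First component — alternating steps +5, +2, +5, +2, …: -10, -5, -3, 2 → 4.
Rank goes silver, diamond, silver, diamond → silver (alternates silver ↔ diamond).
For the third component, alternating steps +6, +2, +6, +2, …: 37, 43, 45, 51 → 53.
For the fourth component, perfect squares: 5², 6², 7², …: 25, 36, 49, 64 → 81.
Combining the parts gives 4  silver  53  81.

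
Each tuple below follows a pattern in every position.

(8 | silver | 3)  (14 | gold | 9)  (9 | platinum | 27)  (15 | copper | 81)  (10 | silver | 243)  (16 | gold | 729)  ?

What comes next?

First slot: alternating steps +6, −5, +6, −5, …; 8, 14, 9, 15, 10, 16 → 11.
For the metal, repeats silver → gold → platinum → copper: silver, gold, platinum, copper, silver, gold → platinum.
Third slot: 3, 9, 27, 81, 243, 729 → 2187 (×3 each step).
Putting it together: (11 | platinum | 2187).

(11 | platinum | 2187)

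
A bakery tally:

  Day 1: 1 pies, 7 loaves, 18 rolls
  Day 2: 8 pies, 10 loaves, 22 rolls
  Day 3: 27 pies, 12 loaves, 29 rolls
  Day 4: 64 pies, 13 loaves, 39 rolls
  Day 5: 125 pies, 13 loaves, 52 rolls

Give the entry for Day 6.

216 pies, 12 loaves, 68 rolls

Pies — perfect cubes: 1³, 2³, 3³, …: 1, 8, 27, 64, 125 → 216.
Loaves: differences are 3, 2, 1, … (decreasing by 1 each time), so 7, 10, 12, 13, 13 → 12.
Rolls — differences are 4, 7, 10, … (increasing by 3 each time): 18, 22, 29, 39, 52 → 68.
Putting it together: 216 pies, 12 loaves, 68 rolls.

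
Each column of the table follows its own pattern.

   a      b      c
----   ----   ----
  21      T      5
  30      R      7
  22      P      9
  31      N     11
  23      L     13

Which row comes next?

32  J  15

Column a goes 21, 30, 22, 31, 23 → 32 (alternating steps +9, −8, +9, −8, …).
Column b: letters move back 2 places in the alphabet, so T, R, P, N, L → J.
Column c: 5, 7, 9, 11, 13 → 15 (+2 each step).
Combining the parts gives 32  J  15.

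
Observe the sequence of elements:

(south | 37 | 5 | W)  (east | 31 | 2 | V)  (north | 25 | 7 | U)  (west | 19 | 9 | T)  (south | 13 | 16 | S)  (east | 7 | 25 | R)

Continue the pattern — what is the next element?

Direction: south, east, north, west, south, east → north (repeats south → east → north → west).
Second slot: −6 each step; 37, 31, 25, 19, 13, 7 → 1.
Third slot: 5, 2, 7, 9, 16, 25 → 41 (each term is the sum of the two before it).
Letter — letters move back 1 place in the alphabet: W, V, U, T, S, R → Q.
Combining the parts gives (north | 1 | 41 | Q).

(north | 1 | 41 | Q)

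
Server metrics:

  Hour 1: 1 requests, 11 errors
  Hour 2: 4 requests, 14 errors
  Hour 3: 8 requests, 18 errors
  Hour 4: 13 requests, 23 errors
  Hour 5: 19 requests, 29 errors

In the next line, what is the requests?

Requests: differences are 3, 4, 5, … (increasing by 1 each time), so 1, 4, 8, 13, 19 → 26.
Errors — differences are 3, 4, 5, … (increasing by 1 each time): 11, 14, 18, 23, 29 → 36.

26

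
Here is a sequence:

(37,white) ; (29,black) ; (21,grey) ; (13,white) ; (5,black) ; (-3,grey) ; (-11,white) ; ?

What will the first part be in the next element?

First part: 37, 29, 21, 13, 5, -3, -11 → -19 (−8 each step).

-19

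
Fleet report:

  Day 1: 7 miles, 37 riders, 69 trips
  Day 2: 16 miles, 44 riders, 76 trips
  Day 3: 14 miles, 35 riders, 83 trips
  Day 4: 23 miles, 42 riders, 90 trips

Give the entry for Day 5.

For the miles, alternating steps +9, −2, +9, −2, …: 7, 16, 14, 23 → 21.
For the riders, alternating steps +7, −9, +7, −9, …: 37, 44, 35, 42 → 33.
Trips: 69, 76, 83, 90 → 97 (+7 each step).
Combining the parts gives 21 miles, 33 riders, 97 trips.

21 miles, 33 riders, 97 trips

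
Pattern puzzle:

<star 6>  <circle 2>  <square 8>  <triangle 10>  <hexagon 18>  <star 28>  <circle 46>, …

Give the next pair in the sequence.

<square 74>

Shape: repeats star → circle → square → triangle → hexagon, so star, circle, square, triangle, hexagon, star, circle → square.
Second coordinate — each term is the sum of the two before it: 6, 2, 8, 10, 18, 28, 46 → 74.
Combining the parts gives <square 74>.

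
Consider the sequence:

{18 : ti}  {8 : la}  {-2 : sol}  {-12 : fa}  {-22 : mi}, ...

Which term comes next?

{-32 : re}

First entry goes 18, 8, -2, -12, -22 → -32 (−10 each step).
Note: runs backward through the solfège scale do→ti; ti, la, sol, fa, mi → re.
Putting it together: {-32 : re}.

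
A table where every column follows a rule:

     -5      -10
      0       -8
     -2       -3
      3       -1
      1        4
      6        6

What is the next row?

4  11

First component — alternating steps +5, −2, +5, −2, …: -5, 0, -2, 3, 1, 6 → 4.
Second component: -10, -8, -3, -1, 4, 6 → 11 (alternating steps +2, +5, +2, +5, …).
Putting it together: 4  11.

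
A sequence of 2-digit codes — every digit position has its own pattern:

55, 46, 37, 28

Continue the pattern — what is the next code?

19

For the first digit, −1 each step, mod 10: 5, 4, 3, 2 → 1.
Second digit — +1 each step, mod 10: 5, 6, 7, 8 → 9.
Putting it together: 19.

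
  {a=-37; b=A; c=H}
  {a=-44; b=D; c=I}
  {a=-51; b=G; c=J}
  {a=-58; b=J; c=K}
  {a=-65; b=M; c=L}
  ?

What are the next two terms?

A — −7 each step: -37, -44, -51, -58, -65 → -72 → -79.
B goes A, D, G, J, M → P → S (letters move forward 3 places in the alphabet).
C: letters move forward 1 place in the alphabet, so H, I, J, K, L → M → N.
So the next two terms are {a=-72; b=P; c=M} and {a=-79; b=S; c=N}.

{a=-72; b=P; c=M}, {a=-79; b=S; c=N}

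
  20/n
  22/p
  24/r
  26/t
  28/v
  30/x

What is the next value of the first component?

32

First component: 20, 22, 24, 26, 28, 30 → 32 (+2 each step).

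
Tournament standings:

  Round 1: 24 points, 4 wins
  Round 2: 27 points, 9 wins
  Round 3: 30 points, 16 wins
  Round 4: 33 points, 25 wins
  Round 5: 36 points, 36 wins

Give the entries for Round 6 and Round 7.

Points: +3 each step, so 24, 27, 30, 33, 36 → 39 → 42.
Wins goes 4, 9, 16, 25, 36 → 49 → 64 (perfect squares: 2², 3², 4², …).
So the next two rows are 39 points, 49 wins and 42 points, 64 wins.

39 points, 49 wins; 42 points, 64 wins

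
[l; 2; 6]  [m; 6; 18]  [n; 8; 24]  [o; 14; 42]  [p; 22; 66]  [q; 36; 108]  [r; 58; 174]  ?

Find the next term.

[s; 94; 282]

For the letter, letters move forward 1 place in the alphabet: l, m, n, o, p, q, r → s.
Second part goes 2, 6, 8, 14, 22, 36, 58 → 94 (each term is the sum of the two before it).
Third part: always 3 × the second part; 6, 18, 24, 42, 66, 108, 174 → 282.
Putting it together: [s; 94; 282].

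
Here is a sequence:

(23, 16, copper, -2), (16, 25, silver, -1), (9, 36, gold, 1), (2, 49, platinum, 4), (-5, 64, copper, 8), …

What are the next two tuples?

(-12, 81, silver, 13), (-19, 100, gold, 19)

First value: −7 each step; 23, 16, 9, 2, -5 → -12 → -19.
Second value — perfect squares: 4², 5², 6², …: 16, 25, 36, 49, 64 → 81 → 100.
Metal: repeats copper → silver → gold → platinum, so copper, silver, gold, platinum, copper → silver → gold.
Fourth value: differences are 1, 2, 3, … (increasing by 1 each time); -2, -1, 1, 4, 8 → 13 → 19.
So the next two tuples are (-12, 81, silver, 13) and (-19, 100, gold, 19).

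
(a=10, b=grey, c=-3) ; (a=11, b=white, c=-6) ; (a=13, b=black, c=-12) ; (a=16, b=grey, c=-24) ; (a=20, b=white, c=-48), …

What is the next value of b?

black

B: grey, white, black, grey, white → black (repeats grey → white → black).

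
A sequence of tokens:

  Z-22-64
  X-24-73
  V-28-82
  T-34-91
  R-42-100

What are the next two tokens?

P-52-109, N-64-118

Letter: letters move back 2 places in the alphabet; Z, X, V, T, R → P → N.
For the second component, differences are 2, 4, 6, … (increasing by 2 each time): 22, 24, 28, 34, 42 → 52 → 64.
Third component goes 64, 73, 82, 91, 100 → 109 → 118 (+9 each step).
Putting the parts together: P-52-109 and then N-64-118.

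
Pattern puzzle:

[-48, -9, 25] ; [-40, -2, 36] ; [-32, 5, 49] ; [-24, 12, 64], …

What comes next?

First value: +8 each step, so -48, -40, -32, -24 → -16.
Second value: +7 each step, so -9, -2, 5, 12 → 19.
For the third value, perfect squares: 5², 6², 7², …: 25, 36, 49, 64 → 81.
Putting it together: [-16, 19, 81].

[-16, 19, 81]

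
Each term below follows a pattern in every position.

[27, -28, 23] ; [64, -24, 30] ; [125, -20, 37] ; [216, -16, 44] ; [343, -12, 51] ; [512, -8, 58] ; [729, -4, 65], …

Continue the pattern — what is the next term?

[1000, 0, 72]

First part: perfect cubes: 3³, 4³, 5³, …, so 27, 64, 125, 216, 343, 512, 729 → 1000.
Second part goes -28, -24, -20, -16, -12, -8, -4 → 0 (+4 each step).
Third part: 23, 30, 37, 44, 51, 58, 65 → 72 (+7 each step).
So the next term is [1000, 0, 72].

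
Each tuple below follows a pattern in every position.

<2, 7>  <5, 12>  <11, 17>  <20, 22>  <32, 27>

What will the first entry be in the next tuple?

First entry goes 2, 5, 11, 20, 32 → 47 (differences are 3, 6, 9, … (increasing by 3 each time)).

47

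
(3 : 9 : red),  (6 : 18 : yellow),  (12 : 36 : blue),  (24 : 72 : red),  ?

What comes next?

(48 : 144 : yellow)

For the first slot, ×2 each step: 3, 6, 12, 24 → 48.
Second slot: always 3 × the first slot, so 9, 18, 36, 72 → 144.
For the colour, repeats red → yellow → blue: red, yellow, blue, red → yellow.
Combining the parts gives (48 : 144 : yellow).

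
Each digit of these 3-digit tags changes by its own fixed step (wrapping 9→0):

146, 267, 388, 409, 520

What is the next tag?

First digit goes 1, 2, 3, 4, 5 → 6 (+1 each step, mod 10).
Second digit: 4, 6, 8, 0, 2 → 4 (+2 each step, mod 10).
Third digit — +1 each step, mod 10: 6, 7, 8, 9, 0 → 1.
Combining the parts gives 641.

641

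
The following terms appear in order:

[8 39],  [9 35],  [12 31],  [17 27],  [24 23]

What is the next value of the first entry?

First entry: 8, 9, 12, 17, 24 → 33 (differences are 1, 3, 5, … (increasing by 2 each time)).

33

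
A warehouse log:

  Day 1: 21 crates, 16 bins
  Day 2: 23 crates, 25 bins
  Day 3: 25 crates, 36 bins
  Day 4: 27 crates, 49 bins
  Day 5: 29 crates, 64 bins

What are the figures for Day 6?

31 crates, 81 bins

Crates: +2 each step, so 21, 23, 25, 27, 29 → 31.
Bins goes 16, 25, 36, 49, 64 → 81 (perfect squares: 4², 5², 6², …).
Combining the parts gives 31 crates, 81 bins.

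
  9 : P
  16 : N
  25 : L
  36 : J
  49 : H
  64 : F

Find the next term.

First coordinate: perfect squares: 3², 4², 5², …; 9, 16, 25, 36, 49, 64 → 81.
Letter: letters move back 2 places in the alphabet; P, N, L, J, H, F → D.
Putting it together: 81 : D.

81 : D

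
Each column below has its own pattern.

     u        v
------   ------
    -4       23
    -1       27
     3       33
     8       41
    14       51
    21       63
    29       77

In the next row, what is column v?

93

Column v goes 23, 27, 33, 41, 51, 63, 77 → 93 (differences are 4, 6, 8, … (increasing by 2 each time)).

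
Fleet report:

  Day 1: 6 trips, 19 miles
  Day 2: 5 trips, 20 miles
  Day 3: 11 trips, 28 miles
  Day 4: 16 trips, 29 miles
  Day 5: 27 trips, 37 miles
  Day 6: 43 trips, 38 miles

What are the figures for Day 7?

70 trips, 46 miles

Trips: each term is the sum of the two before it; 6, 5, 11, 16, 27, 43 → 70.
Miles: 19, 20, 28, 29, 37, 38 → 46 (alternating steps +1, +8, +1, +8, …).
Putting it together: 70 trips, 46 miles.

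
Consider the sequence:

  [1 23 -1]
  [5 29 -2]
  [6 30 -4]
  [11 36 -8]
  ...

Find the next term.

First entry goes 1, 5, 6, 11 → 17 (each term is the sum of the two before it).
Second entry: 23, 29, 30, 36 → 37 (alternating steps +6, +1, +6, +1, …).
Third entry: -1, -2, -4, -8 → -16 (×2 each step).
So the next term is [17 37 -16].

[17 37 -16]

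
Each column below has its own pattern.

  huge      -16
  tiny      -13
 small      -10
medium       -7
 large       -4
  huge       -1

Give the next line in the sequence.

Size: repeats huge → tiny → small → medium → large; huge, tiny, small, medium, large, huge → tiny.
Second component — +3 each step: -16, -13, -10, -7, -4, -1 → 2.
Combining the parts gives tiny  2.

tiny  2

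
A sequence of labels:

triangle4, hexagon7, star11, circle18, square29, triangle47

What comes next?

hexagon76

Shape: repeats triangle → hexagon → star → circle → square; triangle, hexagon, star, circle, square, triangle → hexagon.
Second component: each term is the sum of the two before it; 4, 7, 11, 18, 29, 47 → 76.
Combining the parts gives hexagon76.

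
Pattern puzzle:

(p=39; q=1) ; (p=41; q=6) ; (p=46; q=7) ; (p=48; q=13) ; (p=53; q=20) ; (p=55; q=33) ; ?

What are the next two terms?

P: alternating steps +2, +5, +2, +5, …, so 39, 41, 46, 48, 53, 55 → 60 → 62.
Q: each term is the sum of the two before it, so 1, 6, 7, 13, 20, 33 → 53 → 86.
So the next two terms are (p=60; q=53) and (p=62; q=86).

(p=60; q=53), (p=62; q=86)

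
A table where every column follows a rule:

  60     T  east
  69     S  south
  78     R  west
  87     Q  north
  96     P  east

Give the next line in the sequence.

First component goes 60, 69, 78, 87, 96 → 105 (+9 each step).
Letter: T, S, R, Q, P → O (letters move back 1 place in the alphabet).
Direction: repeats east → south → west → north, so east, south, west, north, east → south.
Combining the parts gives 105  O  south.

105  O  south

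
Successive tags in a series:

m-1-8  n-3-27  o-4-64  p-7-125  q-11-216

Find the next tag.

For the letter, letters move forward 1 place in the alphabet: m, n, o, p, q → r.
Second component — each term is the sum of the two before it: 1, 3, 4, 7, 11 → 18.
Third component — perfect cubes: 2³, 3³, 4³, …: 8, 27, 64, 125, 216 → 343.
Putting it together: r-18-343.

r-18-343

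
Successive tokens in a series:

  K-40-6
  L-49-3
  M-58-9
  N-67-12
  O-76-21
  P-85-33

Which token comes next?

Letter: letters move forward 1 place in the alphabet; K, L, M, N, O, P → Q.
Second component — +9 each step: 40, 49, 58, 67, 76, 85 → 94.
Third component: each term is the sum of the two before it; 6, 3, 9, 12, 21, 33 → 54.
Putting it together: Q-94-54.

Q-94-54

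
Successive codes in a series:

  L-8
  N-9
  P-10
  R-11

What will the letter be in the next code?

T

Letter: letters move forward 2 places in the alphabet, so L, N, P, R → T.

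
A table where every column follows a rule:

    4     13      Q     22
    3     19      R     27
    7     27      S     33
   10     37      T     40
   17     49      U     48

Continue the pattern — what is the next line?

27  63  V  57

First component goes 4, 3, 7, 10, 17 → 27 (each term is the sum of the two before it).
Second component: 13, 19, 27, 37, 49 → 63 (differences are 6, 8, 10, … (increasing by 2 each time)).
Letter goes Q, R, S, T, U → V (letters move forward 1 place in the alphabet).
Fourth component: differences are 5, 6, 7, … (increasing by 1 each time); 22, 27, 33, 40, 48 → 57.
Combining the parts gives 27  63  V  57.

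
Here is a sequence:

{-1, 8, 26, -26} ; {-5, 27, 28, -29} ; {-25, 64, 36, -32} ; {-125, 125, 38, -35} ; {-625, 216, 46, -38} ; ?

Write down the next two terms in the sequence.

First entry — ×5 each step: -1, -5, -25, -125, -625 → -3125 → -15625.
Second entry: perfect cubes: 2³, 3³, 4³, …; 8, 27, 64, 125, 216 → 343 → 512.
For the third entry, alternating steps +2, +8, +2, +8, …: 26, 28, 36, 38, 46 → 48 → 56.
Fourth entry: −3 each step, so -26, -29, -32, -35, -38 → -41 → -44.
So the next two terms are {-3125, 343, 48, -41} and {-15625, 512, 56, -44}.

{-3125, 343, 48, -41}, {-15625, 512, 56, -44}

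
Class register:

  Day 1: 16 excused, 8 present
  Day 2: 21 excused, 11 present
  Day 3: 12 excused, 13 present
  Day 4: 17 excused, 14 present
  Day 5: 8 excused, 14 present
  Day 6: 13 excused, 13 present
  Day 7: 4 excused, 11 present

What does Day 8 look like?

9 excused, 8 present

Excused goes 16, 21, 12, 17, 8, 13, 4 → 9 (alternating steps +5, −9, +5, −9, …).
Present: differences are 3, 2, 1, … (decreasing by 1 each time), so 8, 11, 13, 14, 14, 13, 11 → 8.
So the next row is 9 excused, 8 present.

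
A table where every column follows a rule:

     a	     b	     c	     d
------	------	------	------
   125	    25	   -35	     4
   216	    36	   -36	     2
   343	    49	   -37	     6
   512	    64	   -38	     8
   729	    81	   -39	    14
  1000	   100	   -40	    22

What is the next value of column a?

Column a: 125, 216, 343, 512, 729, 1000 → 1331 (perfect cubes: 5³, 6³, 7³, …).
Column b goes 25, 36, 49, 64, 81, 100 → 121 (perfect squares: 5², 6², 7², …).
Column c: −1 each step, so -35, -36, -37, -38, -39, -40 → -41.
Column d — each term is the sum of the two before it: 4, 2, 6, 8, 14, 22 → 36.

1331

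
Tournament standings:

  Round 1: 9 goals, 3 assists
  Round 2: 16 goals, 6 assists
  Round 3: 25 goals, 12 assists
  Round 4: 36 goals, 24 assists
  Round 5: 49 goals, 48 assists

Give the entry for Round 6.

Goals — perfect squares: 3², 4², 5², …: 9, 16, 25, 36, 49 → 64.
Assists: ×2 each step; 3, 6, 12, 24, 48 → 96.
Putting it together: 64 goals, 96 assists.

64 goals, 96 assists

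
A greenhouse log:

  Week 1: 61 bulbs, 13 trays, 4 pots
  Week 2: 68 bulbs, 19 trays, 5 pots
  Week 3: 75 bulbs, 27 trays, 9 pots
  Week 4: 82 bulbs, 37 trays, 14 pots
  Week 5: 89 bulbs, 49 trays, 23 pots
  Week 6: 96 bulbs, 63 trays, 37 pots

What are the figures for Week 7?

Bulbs — +7 each step: 61, 68, 75, 82, 89, 96 → 103.
Trays: differences are 6, 8, 10, … (increasing by 2 each time), so 13, 19, 27, 37, 49, 63 → 79.
Pots: each term is the sum of the two before it, so 4, 5, 9, 14, 23, 37 → 60.
Putting it together: 103 bulbs, 79 trays, 60 pots.

103 bulbs, 79 trays, 60 pots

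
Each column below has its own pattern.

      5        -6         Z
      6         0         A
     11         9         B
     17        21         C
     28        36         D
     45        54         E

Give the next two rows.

73  75  F; 118  99  G

First component: 5, 6, 11, 17, 28, 45 → 73 → 118 (each term is the sum of the two before it).
Second component — differences are 6, 9, 12, … (increasing by 3 each time): -6, 0, 9, 21, 36, 54 → 75 → 99.
Letter — letters move forward 1 place in the alphabet, wrapping Z→A: Z, A, B, C, D, E → F → G.
Putting the parts together: 73  75  F and then 118  99  G.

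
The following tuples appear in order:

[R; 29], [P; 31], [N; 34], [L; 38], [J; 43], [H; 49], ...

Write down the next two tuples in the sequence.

For the letter, letters move back 2 places in the alphabet: R, P, N, L, J, H → F → D.
Second value goes 29, 31, 34, 38, 43, 49 → 56 → 64 (differences are 2, 3, 4, … (increasing by 1 each time)).
Putting the parts together: [F; 56] and then [D; 64].

[F; 56], [D; 64]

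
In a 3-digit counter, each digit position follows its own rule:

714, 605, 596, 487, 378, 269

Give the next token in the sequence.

First digit: −1 each step, mod 10, so 7, 6, 5, 4, 3, 2 → 1.
Second digit — −1 each step, mod 10: 1, 0, 9, 8, 7, 6 → 5.
Third digit — +1 each step, mod 10: 4, 5, 6, 7, 8, 9 → 0.
Combining the parts gives 150.

150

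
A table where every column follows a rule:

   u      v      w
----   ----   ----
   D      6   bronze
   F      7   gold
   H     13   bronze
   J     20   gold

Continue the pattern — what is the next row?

L  33  bronze

Column u goes D, F, H, J → L (letters move forward 2 places in the alphabet).
Column v: 6, 7, 13, 20 → 33 (each term is the sum of the two before it).
Column w: alternates bronze ↔ gold; bronze, gold, bronze, gold → bronze.
Putting it together: L  33  bronze.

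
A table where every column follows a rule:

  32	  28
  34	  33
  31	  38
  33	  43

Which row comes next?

First component: alternating steps +2, −3, +2, −3, …, so 32, 34, 31, 33 → 30.
Second component: +5 each step; 28, 33, 38, 43 → 48.
Combining the parts gives 30  48.

30  48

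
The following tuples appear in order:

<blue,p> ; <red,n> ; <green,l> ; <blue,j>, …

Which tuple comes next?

Colour: repeats blue → red → green; blue, red, green, blue → red.
Letter: letters move back 2 places in the alphabet; p, n, l, j → h.
So the next tuple is <red,h>.

<red,h>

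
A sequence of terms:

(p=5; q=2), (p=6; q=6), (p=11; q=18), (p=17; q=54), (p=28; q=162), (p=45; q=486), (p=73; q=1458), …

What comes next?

P goes 5, 6, 11, 17, 28, 45, 73 → 118 (each term is the sum of the two before it).
Q — ×3 each step: 2, 6, 18, 54, 162, 486, 1458 → 4374.
Putting it together: (p=118; q=4374).

(p=118; q=4374)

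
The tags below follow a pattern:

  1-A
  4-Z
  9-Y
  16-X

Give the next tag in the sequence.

First component: 1, 4, 9, 16 → 25 (perfect squares: 1², 2², 3², …).
For the letter, letters move back 1 place in the alphabet, wrapping A→Z: A, Z, Y, X → W.
So the next tag is 25-W.

25-W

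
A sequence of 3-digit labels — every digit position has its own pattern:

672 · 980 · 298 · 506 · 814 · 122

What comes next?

First digit: 6, 9, 2, 5, 8, 1 → 4 (+3 each step, mod 10).
Second digit — +1 each step, mod 10: 7, 8, 9, 0, 1, 2 → 3.
For the third digit, −2 each step, mod 10: 2, 0, 8, 6, 4, 2 → 0.
Combining the parts gives 430.

430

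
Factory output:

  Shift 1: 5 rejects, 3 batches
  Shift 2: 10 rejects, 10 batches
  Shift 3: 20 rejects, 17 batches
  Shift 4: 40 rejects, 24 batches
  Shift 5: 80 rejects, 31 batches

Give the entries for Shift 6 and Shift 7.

Rejects: 5, 10, 20, 40, 80 → 160 → 320 (×2 each step).
For the batches, +7 each step: 3, 10, 17, 24, 31 → 38 → 45.
So the next two records are 160 rejects, 38 batches and 320 rejects, 45 batches.

160 rejects, 38 batches; 320 rejects, 45 batches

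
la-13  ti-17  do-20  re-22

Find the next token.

Note — runs through the solfège scale do→ti: la, ti, do, re → mi.
Second component goes 13, 17, 20, 22 → 23 (differences are 4, 3, 2, … (decreasing by 1 each time)).
So the next token is mi-23.

mi-23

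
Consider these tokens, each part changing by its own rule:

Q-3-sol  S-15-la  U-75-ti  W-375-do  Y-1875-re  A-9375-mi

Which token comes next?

C-46875-fa

Letter: letters move forward 2 places in the alphabet, wrapping Z→A; Q, S, U, W, Y, A → C.
Second component — ×5 each step: 3, 15, 75, 375, 1875, 9375 → 46875.
Note: runs through the solfège scale do→ti, so sol, la, ti, do, re, mi → fa.
Putting it together: C-46875-fa.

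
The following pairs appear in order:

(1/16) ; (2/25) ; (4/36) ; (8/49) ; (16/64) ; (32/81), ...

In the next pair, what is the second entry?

First entry goes 1, 2, 4, 8, 16, 32 → 64 (×2 each step).
Second entry: 16, 25, 36, 49, 64, 81 → 100 (perfect squares: 4², 5², 6², …).

100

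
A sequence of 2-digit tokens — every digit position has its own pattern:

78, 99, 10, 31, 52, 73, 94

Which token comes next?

First digit goes 7, 9, 1, 3, 5, 7, 9 → 1 (+2 each step, mod 10).
Second digit: +1 each step, mod 10; 8, 9, 0, 1, 2, 3, 4 → 5.
Putting it together: 15.

15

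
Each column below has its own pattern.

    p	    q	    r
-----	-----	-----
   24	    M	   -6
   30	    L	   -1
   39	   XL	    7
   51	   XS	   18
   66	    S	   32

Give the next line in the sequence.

84  M  49

Column p: differences are 6, 9, 12, … (increasing by 3 each time), so 24, 30, 39, 51, 66 → 84.
Column q: runs through clothing sizes XS→XL; M, L, XL, XS, S → M.
Column r: -6, -1, 7, 18, 32 → 49 (differences are 5, 8, 11, … (increasing by 3 each time)).
Combining the parts gives 84  M  49.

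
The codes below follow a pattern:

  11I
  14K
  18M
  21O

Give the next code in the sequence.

First component: alternating steps +3, +4, +3, +4, …, so 11, 14, 18, 21 → 25.
Letter goes I, K, M, O → Q (letters move forward 2 places in the alphabet).
Combining the parts gives 25Q.

25Q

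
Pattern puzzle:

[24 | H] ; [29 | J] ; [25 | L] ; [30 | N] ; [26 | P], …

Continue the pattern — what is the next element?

First entry: alternating steps +5, −4, +5, −4, …, so 24, 29, 25, 30, 26 → 31.
Letter — letters move forward 2 places in the alphabet: H, J, L, N, P → R.
So the next element is [31 | R].

[31 | R]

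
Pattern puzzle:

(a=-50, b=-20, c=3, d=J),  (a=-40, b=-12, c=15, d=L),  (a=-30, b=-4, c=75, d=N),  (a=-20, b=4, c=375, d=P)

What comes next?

(a=-10, b=12, c=1875, d=R)

A — +10 each step: -50, -40, -30, -20 → -10.
B: +8 each step; -20, -12, -4, 4 → 12.
For the c, ×5 each step: 3, 15, 75, 375 → 1875.
D: letters move forward 2 places in the alphabet; J, L, N, P → R.
So the next 4-tuple is (a=-10, b=12, c=1875, d=R).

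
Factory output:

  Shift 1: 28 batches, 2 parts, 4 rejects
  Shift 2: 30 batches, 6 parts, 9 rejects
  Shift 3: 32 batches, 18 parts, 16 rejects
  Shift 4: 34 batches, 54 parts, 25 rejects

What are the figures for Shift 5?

36 batches, 162 parts, 36 rejects

Batches goes 28, 30, 32, 34 → 36 (+2 each step).
Parts: ×3 each step; 2, 6, 18, 54 → 162.
Rejects: perfect squares: 2², 3², 4², …; 4, 9, 16, 25 → 36.
Combining the parts gives 36 batches, 162 parts, 36 rejects.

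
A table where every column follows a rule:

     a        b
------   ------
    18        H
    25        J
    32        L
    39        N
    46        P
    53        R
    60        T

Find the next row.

67  V

Column a: +7 each step, so 18, 25, 32, 39, 46, 53, 60 → 67.
For the column b, letters move forward 2 places in the alphabet: H, J, L, N, P, R, T → V.
So the next row is 67  V.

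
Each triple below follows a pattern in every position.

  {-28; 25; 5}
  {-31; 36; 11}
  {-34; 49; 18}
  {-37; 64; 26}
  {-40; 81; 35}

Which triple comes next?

{-43; 100; 45}

First coordinate: −3 each step; -28, -31, -34, -37, -40 → -43.
Second coordinate goes 25, 36, 49, 64, 81 → 100 (perfect squares: 5², 6², 7², …).
Third coordinate: differences are 6, 7, 8, … (increasing by 1 each time); 5, 11, 18, 26, 35 → 45.
Combining the parts gives {-43; 100; 45}.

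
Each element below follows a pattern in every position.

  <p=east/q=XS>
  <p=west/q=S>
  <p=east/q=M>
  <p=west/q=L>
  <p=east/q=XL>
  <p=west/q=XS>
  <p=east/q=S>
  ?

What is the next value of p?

west

P: east, west, east, west, east, west, east → west (alternates east ↔ west).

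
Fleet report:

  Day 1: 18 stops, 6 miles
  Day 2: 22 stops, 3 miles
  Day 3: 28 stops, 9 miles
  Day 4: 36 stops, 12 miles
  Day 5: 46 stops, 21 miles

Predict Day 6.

For the stops, differences are 4, 6, 8, … (increasing by 2 each time): 18, 22, 28, 36, 46 → 58.
Miles: 6, 3, 9, 12, 21 → 33 (each term is the sum of the two before it).
Putting it together: 58 stops, 33 miles.

58 stops, 33 miles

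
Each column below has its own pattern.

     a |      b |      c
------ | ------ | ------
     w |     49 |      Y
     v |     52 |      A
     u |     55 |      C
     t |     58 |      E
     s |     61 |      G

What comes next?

r  64  I

For the column a, letters move back 1 place in the alphabet: w, v, u, t, s → r.
Column b: 49, 52, 55, 58, 61 → 64 (+3 each step).
Column c — letters move forward 2 places in the alphabet, wrapping Z→A: Y, A, C, E, G → I.
Combining the parts gives r  64  I.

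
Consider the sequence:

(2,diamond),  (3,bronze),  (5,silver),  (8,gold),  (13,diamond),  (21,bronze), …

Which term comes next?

First part: each term is the sum of the two before it; 2, 3, 5, 8, 13, 21 → 34.
Rank goes diamond, bronze, silver, gold, diamond, bronze → silver (repeats diamond → bronze → silver → gold).
So the next term is (34,silver).

(34,silver)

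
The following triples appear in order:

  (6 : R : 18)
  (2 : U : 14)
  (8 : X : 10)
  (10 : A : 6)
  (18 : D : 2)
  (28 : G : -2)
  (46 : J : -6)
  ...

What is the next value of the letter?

For the first entry, each term is the sum of the two before it: 6, 2, 8, 10, 18, 28, 46 → 74.
For the letter, letters move forward 3 places in the alphabet, wrapping Z→A: R, U, X, A, D, G, J → M.
Third entry: −4 each step, so 18, 14, 10, 6, 2, -2, -6 → -10.

M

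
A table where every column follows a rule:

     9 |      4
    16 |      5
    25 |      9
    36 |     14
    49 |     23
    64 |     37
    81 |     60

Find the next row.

First component: perfect squares: 3², 4², 5², …; 9, 16, 25, 36, 49, 64, 81 → 100.
For the second component, each term is the sum of the two before it: 4, 5, 9, 14, 23, 37, 60 → 97.
Combining the parts gives 100  97.

100  97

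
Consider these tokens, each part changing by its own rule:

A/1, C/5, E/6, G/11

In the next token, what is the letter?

Letter: letters move forward 2 places in the alphabet; A, C, E, G → I.

I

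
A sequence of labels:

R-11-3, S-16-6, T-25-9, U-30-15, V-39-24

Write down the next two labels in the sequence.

Letter goes R, S, T, U, V → W → X (letters move forward 1 place in the alphabet).
For the second component, alternating steps +5, +9, +5, +9, …: 11, 16, 25, 30, 39 → 44 → 53.
For the third component, each term is the sum of the two before it: 3, 6, 9, 15, 24 → 39 → 63.
Putting the parts together: W-44-39 and then X-53-63.

W-44-39, X-53-63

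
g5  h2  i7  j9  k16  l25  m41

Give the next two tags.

Letter: letters move forward 1 place in the alphabet; g, h, i, j, k, l, m → n → o.
Second component goes 5, 2, 7, 9, 16, 25, 41 → 66 → 107 (each term is the sum of the two before it).
Putting the parts together: n66 and then o107.

n66, o107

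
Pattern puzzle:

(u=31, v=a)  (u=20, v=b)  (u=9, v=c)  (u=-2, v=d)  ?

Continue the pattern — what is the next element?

(u=-13, v=e)

U goes 31, 20, 9, -2 → -13 (−11 each step).
V — letters move forward 1 place in the alphabet: a, b, c, d → e.
Putting it together: (u=-13, v=e).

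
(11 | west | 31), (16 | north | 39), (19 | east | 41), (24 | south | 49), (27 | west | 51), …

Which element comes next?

For the first component, alternating steps +5, +3, +5, +3, …: 11, 16, 19, 24, 27 → 32.
Direction — repeats west → north → east → south: west, north, east, south, west → north.
Third component — alternating steps +8, +2, +8, +2, …: 31, 39, 41, 49, 51 → 59.
Combining the parts gives (32 | north | 59).

(32 | north | 59)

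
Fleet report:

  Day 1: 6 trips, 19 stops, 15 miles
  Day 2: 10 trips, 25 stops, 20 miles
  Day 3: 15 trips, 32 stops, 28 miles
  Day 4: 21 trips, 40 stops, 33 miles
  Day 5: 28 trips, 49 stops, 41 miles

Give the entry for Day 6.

36 trips, 59 stops, 46 miles

Trips: differences are 4, 5, 6, … (increasing by 1 each time); 6, 10, 15, 21, 28 → 36.
Stops: differences are 6, 7, 8, … (increasing by 1 each time); 19, 25, 32, 40, 49 → 59.
For the miles, alternating steps +5, +8, +5, +8, …: 15, 20, 28, 33, 41 → 46.
So the next record is 36 trips, 59 stops, 46 miles.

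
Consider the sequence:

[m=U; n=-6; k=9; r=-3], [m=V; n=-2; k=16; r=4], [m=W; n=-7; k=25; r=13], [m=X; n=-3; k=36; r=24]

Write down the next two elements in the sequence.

M: letters move forward 1 place in the alphabet; U, V, W, X → Y → Z.
N: -6, -2, -7, -3 → -8 → -4 (alternating steps +4, −5, +4, −5, …).
K: perfect squares: 3², 4², 5², …; 9, 16, 25, 36 → 49 → 64.
R goes -3, 4, 13, 24 → 37 → 52 (always 12 less than the k).
Putting the parts together: [m=Y; n=-8; k=49; r=37] and then [m=Z; n=-4; k=64; r=52].

[m=Y; n=-8; k=49; r=37], [m=Z; n=-4; k=64; r=52]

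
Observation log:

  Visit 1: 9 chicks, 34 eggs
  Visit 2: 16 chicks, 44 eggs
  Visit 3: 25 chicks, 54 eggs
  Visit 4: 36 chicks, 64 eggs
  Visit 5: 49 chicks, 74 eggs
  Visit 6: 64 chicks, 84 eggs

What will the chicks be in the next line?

Chicks goes 9, 16, 25, 36, 49, 64 → 81 (perfect squares: 3², 4², 5², …).

81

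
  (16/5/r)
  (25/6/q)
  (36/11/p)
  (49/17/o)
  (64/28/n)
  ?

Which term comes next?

(81/45/m)

First component: perfect squares: 4², 5², 6², …; 16, 25, 36, 49, 64 → 81.
Second component: each term is the sum of the two before it; 5, 6, 11, 17, 28 → 45.
For the letter, letters move back 1 place in the alphabet: r, q, p, o, n → m.
Putting it together: (81/45/m).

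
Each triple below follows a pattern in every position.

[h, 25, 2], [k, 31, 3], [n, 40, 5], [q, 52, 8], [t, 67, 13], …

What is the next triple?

Letter goes h, k, n, q, t → w (letters move forward 3 places in the alphabet).
Second slot goes 25, 31, 40, 52, 67 → 85 (differences are 6, 9, 12, … (increasing by 3 each time)).
Third slot — each term is the sum of the two before it: 2, 3, 5, 8, 13 → 21.
So the next triple is [w, 85, 21].

[w, 85, 21]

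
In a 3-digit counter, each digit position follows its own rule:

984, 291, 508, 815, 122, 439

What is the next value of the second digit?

First digit goes 9, 2, 5, 8, 1, 4 → 7 (+3 each step, mod 10).
Second digit: 8, 9, 0, 1, 2, 3 → 4 (+1 each step, mod 10).
Third digit goes 4, 1, 8, 5, 2, 9 → 6 (−3 each step, mod 10).

4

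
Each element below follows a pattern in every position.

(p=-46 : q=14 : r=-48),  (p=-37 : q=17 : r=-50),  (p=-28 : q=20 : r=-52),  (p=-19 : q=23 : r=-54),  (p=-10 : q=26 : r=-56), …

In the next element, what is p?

-1

P goes -46, -37, -28, -19, -10 → -1 (+9 each step).
Q: 14, 17, 20, 23, 26 → 29 (+3 each step).
R: −2 each step; -48, -50, -52, -54, -56 → -58.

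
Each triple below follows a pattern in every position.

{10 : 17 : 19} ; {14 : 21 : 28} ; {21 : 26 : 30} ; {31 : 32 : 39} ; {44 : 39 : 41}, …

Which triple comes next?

For the first part, differences are 4, 7, 10, … (increasing by 3 each time): 10, 14, 21, 31, 44 → 60.
Second part: 17, 21, 26, 32, 39 → 47 (differences are 4, 5, 6, … (increasing by 1 each time)).
Third part goes 19, 28, 30, 39, 41 → 50 (alternating steps +9, +2, +9, +2, …).
Putting it together: {60 : 47 : 50}.

{60 : 47 : 50}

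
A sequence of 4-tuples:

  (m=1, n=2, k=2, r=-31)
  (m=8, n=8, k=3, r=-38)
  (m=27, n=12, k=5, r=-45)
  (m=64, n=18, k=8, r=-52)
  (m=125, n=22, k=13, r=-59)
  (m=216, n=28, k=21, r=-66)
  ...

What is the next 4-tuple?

M: perfect cubes: 1³, 2³, 3³, …; 1, 8, 27, 64, 125, 216 → 343.
N: alternating steps +6, +4, +6, +4, …, so 2, 8, 12, 18, 22, 28 → 32.
K goes 2, 3, 5, 8, 13, 21 → 34 (each term is the sum of the two before it).
R: −7 each step; -31, -38, -45, -52, -59, -66 → -73.
Putting it together: (m=343, n=32, k=34, r=-73).

(m=343, n=32, k=34, r=-73)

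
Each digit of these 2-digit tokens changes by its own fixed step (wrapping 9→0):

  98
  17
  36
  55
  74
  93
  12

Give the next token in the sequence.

First digit goes 9, 1, 3, 5, 7, 9, 1 → 3 (+2 each step, mod 10).
Second digit — −1 each step, mod 10: 8, 7, 6, 5, 4, 3, 2 → 1.
So the next token is 31.

31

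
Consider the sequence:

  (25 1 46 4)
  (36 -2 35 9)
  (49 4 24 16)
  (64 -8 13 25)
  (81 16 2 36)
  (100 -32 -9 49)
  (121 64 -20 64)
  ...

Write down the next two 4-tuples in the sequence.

(144 -128 -31 81), (169 256 -42 100)

First value goes 25, 36, 49, 64, 81, 100, 121 → 144 → 169 (perfect squares: 5², 6², 7², …).
Second value: ×(-2) each step; 1, -2, 4, -8, 16, -32, 64 → -128 → 256.
Third value goes 46, 35, 24, 13, 2, -9, -20 → -31 → -42 (−11 each step).
Fourth value goes 4, 9, 16, 25, 36, 49, 64 → 81 → 100 (perfect squares: 2², 3², 4², …).
Putting the parts together: (144 -128 -31 81) and then (169 256 -42 100).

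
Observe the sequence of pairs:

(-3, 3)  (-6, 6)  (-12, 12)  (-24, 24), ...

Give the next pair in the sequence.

(-48, 48)

First value — ×2 each step: -3, -6, -12, -24 → -48.
Second value goes 3, 6, 12, 24 → 48 (always the negative of the first value).
Putting it together: (-48, 48).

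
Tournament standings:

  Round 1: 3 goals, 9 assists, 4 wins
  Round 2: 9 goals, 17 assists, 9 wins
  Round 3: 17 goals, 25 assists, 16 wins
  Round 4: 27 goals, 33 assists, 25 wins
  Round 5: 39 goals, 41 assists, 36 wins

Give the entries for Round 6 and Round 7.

53 goals, 49 assists, 49 wins; 69 goals, 57 assists, 64 wins

Goals: differences are 6, 8, 10, … (increasing by 2 each time); 3, 9, 17, 27, 39 → 53 → 69.
Assists: +8 each step, so 9, 17, 25, 33, 41 → 49 → 57.
Wins: 4, 9, 16, 25, 36 → 49 → 64 (perfect squares: 2², 3², 4², …).
So the next two records are 53 goals, 49 assists, 49 wins and 69 goals, 57 assists, 64 wins.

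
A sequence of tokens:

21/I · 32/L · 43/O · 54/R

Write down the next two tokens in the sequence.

First component: 21, 32, 43, 54 → 65 → 76 (+11 each step).
For the letter, letters move forward 3 places in the alphabet: I, L, O, R → U → X.
So the next two tokens are 65/U and 76/X.

65/U then 76/X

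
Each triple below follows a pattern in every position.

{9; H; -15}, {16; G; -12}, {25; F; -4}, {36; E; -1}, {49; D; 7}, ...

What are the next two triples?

First coordinate: 9, 16, 25, 36, 49 → 64 → 81 (perfect squares: 3², 4², 5², …).
Letter: letters move back 1 place in the alphabet, so H, G, F, E, D → C → B.
For the third coordinate, alternating steps +3, +8, +3, +8, …: -15, -12, -4, -1, 7 → 10 → 18.
Putting the parts together: {64; C; 10} and then {81; B; 18}.

{64; C; 10}, {81; B; 18}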